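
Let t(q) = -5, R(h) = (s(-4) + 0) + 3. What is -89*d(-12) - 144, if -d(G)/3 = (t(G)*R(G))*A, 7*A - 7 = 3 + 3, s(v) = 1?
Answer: -70428/7 ≈ -10061.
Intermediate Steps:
R(h) = 4 (R(h) = (1 + 0) + 3 = 1 + 3 = 4)
A = 13/7 (A = 1 + (3 + 3)/7 = 1 + (⅐)*6 = 1 + 6/7 = 13/7 ≈ 1.8571)
d(G) = 780/7 (d(G) = -3*(-5*4)*13/7 = -(-60)*13/7 = -3*(-260/7) = 780/7)
-89*d(-12) - 144 = -89*780/7 - 144 = -69420/7 - 144 = -70428/7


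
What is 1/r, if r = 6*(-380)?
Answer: -1/2280 ≈ -0.00043860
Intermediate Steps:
r = -2280
1/r = 1/(-2280) = -1/2280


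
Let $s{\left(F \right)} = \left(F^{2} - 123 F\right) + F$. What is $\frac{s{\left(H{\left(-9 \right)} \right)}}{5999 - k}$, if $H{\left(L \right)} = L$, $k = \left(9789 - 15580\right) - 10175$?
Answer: $\frac{1179}{21965} \approx 0.053676$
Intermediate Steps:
$k = -15966$ ($k = -5791 - 10175 = -15966$)
$s{\left(F \right)} = F^{2} - 122 F$
$\frac{s{\left(H{\left(-9 \right)} \right)}}{5999 - k} = \frac{\left(-9\right) \left(-122 - 9\right)}{5999 - -15966} = \frac{\left(-9\right) \left(-131\right)}{5999 + 15966} = \frac{1179}{21965}$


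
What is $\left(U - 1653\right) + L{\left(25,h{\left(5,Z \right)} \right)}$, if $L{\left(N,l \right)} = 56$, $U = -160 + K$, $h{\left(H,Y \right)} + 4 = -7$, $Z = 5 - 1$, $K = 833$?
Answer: $-924$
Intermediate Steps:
$Z = 4$
$h{\left(H,Y \right)} = -11$ ($h{\left(H,Y \right)} = -4 - 7 = -11$)
$U = 673$ ($U = -160 + 833 = 673$)
$\left(U - 1653\right) + L{\left(25,h{\left(5,Z \right)} \right)} = \left(673 - 1653\right) + 56 = -980 + 56 = -924$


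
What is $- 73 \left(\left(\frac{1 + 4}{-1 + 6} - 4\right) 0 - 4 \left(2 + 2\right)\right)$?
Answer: $1168$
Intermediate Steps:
$- 73 \left(\left(\frac{1 + 4}{-1 + 6} - 4\right) 0 - 4 \left(2 + 2\right)\right) = - 73 \left(\left(\frac{5}{5} - 4\right) 0 - 16\right) = - 73 \left(\left(5 \cdot \frac{1}{5} - 4\right) 0 - 16\right) = - 73 \left(\left(1 - 4\right) 0 - 16\right) = - 73 \left(\left(-3\right) 0 - 16\right) = - 73 \left(0 - 16\right) = \left(-73\right) \left(-16\right) = 1168$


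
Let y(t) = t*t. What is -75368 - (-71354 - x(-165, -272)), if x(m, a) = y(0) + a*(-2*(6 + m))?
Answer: -90510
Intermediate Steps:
y(t) = t²
x(m, a) = a*(-12 - 2*m) (x(m, a) = 0² + a*(-2*(6 + m)) = 0 + a*(-12 - 2*m) = a*(-12 - 2*m))
-75368 - (-71354 - x(-165, -272)) = -75368 - (-71354 - 2*(-272)*(-6 - 1*(-165))) = -75368 - (-71354 - 2*(-272)*(-6 + 165)) = -75368 - (-71354 - 2*(-272)*159) = -75368 - (-71354 - 1*(-86496)) = -75368 - (-71354 + 86496) = -75368 - 1*15142 = -75368 - 15142 = -90510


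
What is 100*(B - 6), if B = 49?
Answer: 4300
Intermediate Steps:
100*(B - 6) = 100*(49 - 6) = 100*43 = 4300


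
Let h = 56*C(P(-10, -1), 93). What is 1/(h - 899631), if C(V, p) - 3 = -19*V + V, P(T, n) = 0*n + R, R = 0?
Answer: -1/899463 ≈ -1.1118e-6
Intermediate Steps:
P(T, n) = 0 (P(T, n) = 0*n + 0 = 0 + 0 = 0)
C(V, p) = 3 - 18*V (C(V, p) = 3 + (-19*V + V) = 3 - 18*V)
h = 168 (h = 56*(3 - 18*0) = 56*(3 + 0) = 56*3 = 168)
1/(h - 899631) = 1/(168 - 899631) = 1/(-899463) = -1/899463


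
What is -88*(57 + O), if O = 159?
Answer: -19008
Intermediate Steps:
-88*(57 + O) = -88*(57 + 159) = -88*216 = -19008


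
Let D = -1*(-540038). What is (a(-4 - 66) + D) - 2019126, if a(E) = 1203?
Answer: -1477885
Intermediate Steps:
D = 540038
(a(-4 - 66) + D) - 2019126 = (1203 + 540038) - 2019126 = 541241 - 2019126 = -1477885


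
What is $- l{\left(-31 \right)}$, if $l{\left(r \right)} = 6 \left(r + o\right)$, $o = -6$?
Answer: $222$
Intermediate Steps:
$l{\left(r \right)} = -36 + 6 r$ ($l{\left(r \right)} = 6 \left(r - 6\right) = 6 \left(-6 + r\right) = -36 + 6 r$)
$- l{\left(-31 \right)} = - (-36 + 6 \left(-31\right)) = - (-36 - 186) = \left(-1\right) \left(-222\right) = 222$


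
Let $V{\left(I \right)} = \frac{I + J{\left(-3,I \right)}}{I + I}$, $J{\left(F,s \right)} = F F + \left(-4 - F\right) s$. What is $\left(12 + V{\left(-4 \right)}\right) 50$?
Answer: $\frac{2175}{4} \approx 543.75$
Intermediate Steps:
$J{\left(F,s \right)} = F^{2} + s \left(-4 - F\right)$
$V{\left(I \right)} = \frac{9}{2 I}$ ($V{\left(I \right)} = \frac{I - \left(-9 + I\right)}{I + I} = \frac{I + \left(9 - 4 I + 3 I\right)}{2 I} = \left(I - \left(-9 + I\right)\right) \frac{1}{2 I} = 9 \frac{1}{2 I} = \frac{9}{2 I}$)
$\left(12 + V{\left(-4 \right)}\right) 50 = \left(12 + \frac{9}{2 \left(-4\right)}\right) 50 = \left(12 + \frac{9}{2} \left(- \frac{1}{4}\right)\right) 50 = \left(12 - \frac{9}{8}\right) 50 = \frac{87}{8} \cdot 50 = \frac{2175}{4}$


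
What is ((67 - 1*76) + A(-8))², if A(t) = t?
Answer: 289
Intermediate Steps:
((67 - 1*76) + A(-8))² = ((67 - 1*76) - 8)² = ((67 - 76) - 8)² = (-9 - 8)² = (-17)² = 289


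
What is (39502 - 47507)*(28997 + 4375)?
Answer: -267142860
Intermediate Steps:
(39502 - 47507)*(28997 + 4375) = -8005*33372 = -267142860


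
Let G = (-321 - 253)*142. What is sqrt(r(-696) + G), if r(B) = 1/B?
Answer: I*sqrt(9870945006)/348 ≈ 285.5*I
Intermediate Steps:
G = -81508 (G = -574*142 = -81508)
sqrt(r(-696) + G) = sqrt(1/(-696) - 81508) = sqrt(-1/696 - 81508) = sqrt(-56729569/696) = I*sqrt(9870945006)/348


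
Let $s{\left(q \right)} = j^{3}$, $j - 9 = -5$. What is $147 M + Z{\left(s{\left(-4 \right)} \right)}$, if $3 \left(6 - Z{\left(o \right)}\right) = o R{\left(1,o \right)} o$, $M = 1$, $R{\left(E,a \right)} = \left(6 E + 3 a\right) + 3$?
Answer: $-274279$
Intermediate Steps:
$j = 4$ ($j = 9 - 5 = 4$)
$R{\left(E,a \right)} = 3 + 3 a + 6 E$ ($R{\left(E,a \right)} = \left(3 a + 6 E\right) + 3 = 3 + 3 a + 6 E$)
$s{\left(q \right)} = 64$ ($s{\left(q \right)} = 4^{3} = 64$)
$Z{\left(o \right)} = 6 - \frac{o^{2} \left(9 + 3 o\right)}{3}$ ($Z{\left(o \right)} = 6 - \frac{o \left(3 + 3 o + 6 \cdot 1\right) o}{3} = 6 - \frac{o \left(3 + 3 o + 6\right) o}{3} = 6 - \frac{o \left(9 + 3 o\right) o}{3} = 6 - \frac{o^{2} \left(9 + 3 o\right)}{3}$)
$147 M + Z{\left(s{\left(-4 \right)} \right)} = 147 \cdot 1 + \left(6 - 64^{2} \left(3 + 64\right)\right) = 147 + \left(6 - 4096 \cdot 67\right) = 147 + \left(6 - 274432\right) = 147 - 274426 = -274279$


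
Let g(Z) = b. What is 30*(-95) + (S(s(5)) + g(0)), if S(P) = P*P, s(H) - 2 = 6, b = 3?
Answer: -2783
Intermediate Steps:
g(Z) = 3
s(H) = 8 (s(H) = 2 + 6 = 8)
S(P) = P²
30*(-95) + (S(s(5)) + g(0)) = 30*(-95) + (8² + 3) = -2850 + (64 + 3) = -2850 + 67 = -2783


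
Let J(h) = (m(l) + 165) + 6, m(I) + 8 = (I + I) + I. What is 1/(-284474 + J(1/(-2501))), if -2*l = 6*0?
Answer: -1/284311 ≈ -3.5173e-6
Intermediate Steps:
l = 0 (l = -3*0 = -1/2*0 = 0)
m(I) = -8 + 3*I (m(I) = -8 + ((I + I) + I) = -8 + (2*I + I) = -8 + 3*I)
J(h) = 163 (J(h) = ((-8 + 3*0) + 165) + 6 = ((-8 + 0) + 165) + 6 = (-8 + 165) + 6 = 157 + 6 = 163)
1/(-284474 + J(1/(-2501))) = 1/(-284474 + 163) = 1/(-284311) = -1/284311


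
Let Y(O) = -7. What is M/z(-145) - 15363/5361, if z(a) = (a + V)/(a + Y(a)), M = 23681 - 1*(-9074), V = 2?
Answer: 8896311817/255541 ≈ 34814.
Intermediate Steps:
M = 32755 (M = 23681 + 9074 = 32755)
z(a) = (2 + a)/(-7 + a) (z(a) = (a + 2)/(a - 7) = (2 + a)/(-7 + a))
M/z(-145) - 15363/5361 = 32755/(((2 - 145)/(-7 - 145))) - 15363/5361 = 32755/((-143/(-152))) - 15363*1/5361 = 32755/((-1/152*(-143))) - 5121/1787 = 32755/(143/152) - 5121/1787 = 32755*(152/143) - 5121/1787 = 4978760/143 - 5121/1787 = 8896311817/255541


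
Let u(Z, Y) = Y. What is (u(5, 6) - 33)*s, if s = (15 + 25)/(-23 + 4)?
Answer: 1080/19 ≈ 56.842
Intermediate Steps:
s = -40/19 (s = 40/(-19) = 40*(-1/19) = -40/19 ≈ -2.1053)
(u(5, 6) - 33)*s = (6 - 33)*(-40/19) = -27*(-40/19) = 1080/19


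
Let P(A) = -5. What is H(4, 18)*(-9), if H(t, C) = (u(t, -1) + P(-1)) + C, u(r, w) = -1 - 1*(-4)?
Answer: -144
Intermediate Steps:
u(r, w) = 3 (u(r, w) = -1 + 4 = 3)
H(t, C) = -2 + C (H(t, C) = (3 - 5) + C = -2 + C)
H(4, 18)*(-9) = (-2 + 18)*(-9) = 16*(-9) = -144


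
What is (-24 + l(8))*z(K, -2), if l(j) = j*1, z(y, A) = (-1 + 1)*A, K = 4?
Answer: 0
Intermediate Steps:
z(y, A) = 0 (z(y, A) = 0*A = 0)
l(j) = j
(-24 + l(8))*z(K, -2) = (-24 + 8)*0 = -16*0 = 0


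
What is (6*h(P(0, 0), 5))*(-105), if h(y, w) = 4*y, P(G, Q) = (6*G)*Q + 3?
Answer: -7560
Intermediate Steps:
P(G, Q) = 3 + 6*G*Q (P(G, Q) = 6*G*Q + 3 = 3 + 6*G*Q)
(6*h(P(0, 0), 5))*(-105) = (6*(4*(3 + 6*0*0)))*(-105) = (6*(4*(3 + 0)))*(-105) = (6*(4*3))*(-105) = (6*12)*(-105) = 72*(-105) = -7560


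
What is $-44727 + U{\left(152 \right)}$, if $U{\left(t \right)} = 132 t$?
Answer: $-24663$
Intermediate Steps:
$-44727 + U{\left(152 \right)} = -44727 + 132 \cdot 152 = -44727 + 20064 = -24663$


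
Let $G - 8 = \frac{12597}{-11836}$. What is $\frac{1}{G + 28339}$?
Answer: $\frac{11836}{335502495} \approx 3.5278 \cdot 10^{-5}$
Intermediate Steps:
$G = \frac{82091}{11836}$ ($G = 8 + \frac{12597}{-11836} = 8 + 12597 \left(- \frac{1}{11836}\right) = 8 - \frac{12597}{11836} = \frac{82091}{11836} \approx 6.9357$)
$\frac{1}{G + 28339} = \frac{1}{\frac{82091}{11836} + 28339} = \frac{1}{\frac{335502495}{11836}} = \frac{11836}{335502495}$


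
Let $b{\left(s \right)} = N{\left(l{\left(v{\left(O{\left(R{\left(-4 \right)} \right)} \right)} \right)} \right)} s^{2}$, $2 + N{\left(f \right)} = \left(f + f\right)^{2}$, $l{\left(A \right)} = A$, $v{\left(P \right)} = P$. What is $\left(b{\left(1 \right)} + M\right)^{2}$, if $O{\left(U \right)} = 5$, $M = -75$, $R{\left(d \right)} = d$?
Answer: $529$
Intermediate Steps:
$N{\left(f \right)} = -2 + 4 f^{2}$ ($N{\left(f \right)} = -2 + \left(f + f\right)^{2} = -2 + \left(2 f\right)^{2} = -2 + 4 f^{2}$)
$b{\left(s \right)} = 98 s^{2}$ ($b{\left(s \right)} = \left(-2 + 4 \cdot 5^{2}\right) s^{2} = \left(-2 + 4 \cdot 25\right) s^{2} = \left(-2 + 100\right) s^{2} = 98 s^{2}$)
$\left(b{\left(1 \right)} + M\right)^{2} = \left(98 \cdot 1^{2} - 75\right)^{2} = \left(98 \cdot 1 - 75\right)^{2} = \left(98 - 75\right)^{2} = 23^{2} = 529$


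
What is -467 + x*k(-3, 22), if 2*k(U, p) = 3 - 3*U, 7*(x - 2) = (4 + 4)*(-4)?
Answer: -3377/7 ≈ -482.43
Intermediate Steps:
x = -18/7 (x = 2 + ((4 + 4)*(-4))/7 = 2 + (8*(-4))/7 = 2 + (⅐)*(-32) = 2 - 32/7 = -18/7 ≈ -2.5714)
k(U, p) = 3/2 - 3*U/2 (k(U, p) = (3 - 3*U)/2 = 3/2 - 3*U/2)
-467 + x*k(-3, 22) = -467 - 18*(3/2 - 3/2*(-3))/7 = -467 - 18*(3/2 + 9/2)/7 = -467 - 18/7*6 = -467 - 108/7 = -3377/7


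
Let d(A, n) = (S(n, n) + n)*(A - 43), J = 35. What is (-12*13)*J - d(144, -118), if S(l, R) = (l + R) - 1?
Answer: 30395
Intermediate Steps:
S(l, R) = -1 + R + l (S(l, R) = (R + l) - 1 = -1 + R + l)
d(A, n) = (-1 + 3*n)*(-43 + A) (d(A, n) = ((-1 + n + n) + n)*(A - 43) = ((-1 + 2*n) + n)*(-43 + A) = (-1 + 3*n)*(-43 + A))
(-12*13)*J - d(144, -118) = -12*13*35 - (43 - 1*144 - 129*(-118) + 3*144*(-118)) = -156*35 - (43 - 144 + 15222 - 50976) = -5460 - 1*(-35855) = -5460 + 35855 = 30395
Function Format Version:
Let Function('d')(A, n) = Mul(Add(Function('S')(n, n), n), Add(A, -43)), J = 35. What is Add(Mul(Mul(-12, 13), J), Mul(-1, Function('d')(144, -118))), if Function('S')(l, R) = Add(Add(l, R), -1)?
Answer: 30395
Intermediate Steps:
Function('S')(l, R) = Add(-1, R, l) (Function('S')(l, R) = Add(Add(R, l), -1) = Add(-1, R, l))
Function('d')(A, n) = Mul(Add(-1, Mul(3, n)), Add(-43, A)) (Function('d')(A, n) = Mul(Add(Add(-1, n, n), n), Add(A, -43)) = Mul(Add(Add(-1, Mul(2, n)), n), Add(-43, A)) = Mul(Add(-1, Mul(3, n)), Add(-43, A)))
Add(Mul(Mul(-12, 13), J), Mul(-1, Function('d')(144, -118))) = Add(Mul(Mul(-12, 13), 35), Mul(-1, Add(43, Mul(-1, 144), Mul(-129, -118), Mul(3, 144, -118)))) = Add(Mul(-156, 35), Mul(-1, Add(43, -144, 15222, -50976))) = Add(-5460, Mul(-1, -35855)) = Add(-5460, 35855) = 30395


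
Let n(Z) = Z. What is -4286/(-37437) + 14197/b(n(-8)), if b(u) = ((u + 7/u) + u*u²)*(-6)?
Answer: 726517214/155999979 ≈ 4.6572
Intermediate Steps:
b(u) = -42/u - 6*u - 6*u³ (b(u) = ((u + 7/u) + u³)*(-6) = (u + u³ + 7/u)*(-6) = -42/u - 6*u - 6*u³)
-4286/(-37437) + 14197/b(n(-8)) = -4286/(-37437) + 14197/(-42/(-8) - 6*(-8) - 6*(-8)³) = -4286*(-1/37437) + 14197/(-42*(-⅛) + 48 - 6*(-512)) = 4286/37437 + 14197/(21/4 + 48 + 3072) = 4286/37437 + 14197/(12501/4) = 4286/37437 + 14197*(4/12501) = 4286/37437 + 56788/12501 = 726517214/155999979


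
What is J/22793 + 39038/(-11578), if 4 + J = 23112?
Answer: -311124355/131948677 ≈ -2.3579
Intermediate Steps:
J = 23108 (J = -4 + 23112 = 23108)
J/22793 + 39038/(-11578) = 23108/22793 + 39038/(-11578) = 23108*(1/22793) + 39038*(-1/11578) = 23108/22793 - 19519/5789 = -311124355/131948677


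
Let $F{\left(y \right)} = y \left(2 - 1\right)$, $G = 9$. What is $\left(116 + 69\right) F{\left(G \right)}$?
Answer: $1665$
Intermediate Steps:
$F{\left(y \right)} = y$ ($F{\left(y \right)} = y 1 = y$)
$\left(116 + 69\right) F{\left(G \right)} = \left(116 + 69\right) 9 = 185 \cdot 9 = 1665$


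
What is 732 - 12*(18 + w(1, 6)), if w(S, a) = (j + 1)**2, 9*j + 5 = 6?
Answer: 13532/27 ≈ 501.19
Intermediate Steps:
j = 1/9 (j = -5/9 + (1/9)*6 = -5/9 + 2/3 = 1/9 ≈ 0.11111)
w(S, a) = 100/81 (w(S, a) = (1/9 + 1)**2 = (10/9)**2 = 100/81)
732 - 12*(18 + w(1, 6)) = 732 - 12*(18 + 100/81) = 732 - 12*1558/81 = 732 - 1*6232/27 = 732 - 6232/27 = 13532/27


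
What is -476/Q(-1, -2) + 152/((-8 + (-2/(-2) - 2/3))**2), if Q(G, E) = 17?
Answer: -13444/529 ≈ -25.414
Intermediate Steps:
-476/Q(-1, -2) + 152/((-8 + (-2/(-2) - 2/3))**2) = -476/17 + 152/((-8 + (-2/(-2) - 2/3))**2) = -476*1/17 + 152/((-8 + (-2*(-1/2) - 2*1/3))**2) = -28 + 152/((-8 + (1 - 2/3))**2) = -28 + 152/((-8 + 1/3)**2) = -28 + 152/((-23/3)**2) = -28 + 152/(529/9) = -28 + 152*(9/529) = -28 + 1368/529 = -13444/529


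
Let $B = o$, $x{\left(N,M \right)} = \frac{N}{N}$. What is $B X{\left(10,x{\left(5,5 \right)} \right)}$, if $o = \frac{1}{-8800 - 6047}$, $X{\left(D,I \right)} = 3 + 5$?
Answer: $- \frac{8}{14847} \approx -0.00053883$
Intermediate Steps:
$x{\left(N,M \right)} = 1$
$X{\left(D,I \right)} = 8$
$o = - \frac{1}{14847}$ ($o = \frac{1}{-14847} = - \frac{1}{14847} \approx -6.7354 \cdot 10^{-5}$)
$B = - \frac{1}{14847} \approx -6.7354 \cdot 10^{-5}$
$B X{\left(10,x{\left(5,5 \right)} \right)} = \left(- \frac{1}{14847}\right) 8 = - \frac{8}{14847}$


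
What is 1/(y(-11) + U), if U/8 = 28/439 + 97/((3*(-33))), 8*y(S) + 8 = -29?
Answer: -347688/4155961 ≈ -0.083660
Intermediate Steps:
y(S) = -37/8 (y(S) = -1 + (⅛)*(-29) = -1 - 29/8 = -37/8)
U = -318488/43461 (U = 8*(28/439 + 97/((3*(-33)))) = 8*(28*(1/439) + 97/(-99)) = 8*(28/439 + 97*(-1/99)) = 8*(28/439 - 97/99) = 8*(-39811/43461) = -318488/43461 ≈ -7.3281)
1/(y(-11) + U) = 1/(-37/8 - 318488/43461) = 1/(-4155961/347688) = -347688/4155961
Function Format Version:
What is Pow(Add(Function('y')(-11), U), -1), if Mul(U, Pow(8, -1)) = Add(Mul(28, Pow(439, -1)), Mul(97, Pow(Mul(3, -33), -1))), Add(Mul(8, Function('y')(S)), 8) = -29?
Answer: Rational(-347688, 4155961) ≈ -0.083660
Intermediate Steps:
Function('y')(S) = Rational(-37, 8) (Function('y')(S) = Add(-1, Mul(Rational(1, 8), -29)) = Add(-1, Rational(-29, 8)) = Rational(-37, 8))
U = Rational(-318488, 43461) (U = Mul(8, Add(Mul(28, Pow(439, -1)), Mul(97, Pow(Mul(3, -33), -1)))) = Mul(8, Add(Mul(28, Rational(1, 439)), Mul(97, Pow(-99, -1)))) = Mul(8, Add(Rational(28, 439), Mul(97, Rational(-1, 99)))) = Mul(8, Add(Rational(28, 439), Rational(-97, 99))) = Mul(8, Rational(-39811, 43461)) = Rational(-318488, 43461) ≈ -7.3281)
Pow(Add(Function('y')(-11), U), -1) = Pow(Add(Rational(-37, 8), Rational(-318488, 43461)), -1) = Pow(Rational(-4155961, 347688), -1) = Rational(-347688, 4155961)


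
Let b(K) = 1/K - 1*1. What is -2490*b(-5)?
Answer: 2988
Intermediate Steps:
b(K) = -1 + 1/K (b(K) = 1/K - 1 = -1 + 1/K)
-2490*b(-5) = -2490*(1 - 1*(-5))/(-5) = -(-498)*(1 + 5) = -(-498)*6 = -2490*(-6/5) = 2988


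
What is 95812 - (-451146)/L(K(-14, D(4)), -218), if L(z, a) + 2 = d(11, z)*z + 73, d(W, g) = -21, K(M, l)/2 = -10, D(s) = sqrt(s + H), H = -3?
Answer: 47494838/491 ≈ 96731.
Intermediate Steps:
D(s) = sqrt(-3 + s) (D(s) = sqrt(s - 3) = sqrt(-3 + s))
K(M, l) = -20 (K(M, l) = 2*(-10) = -20)
L(z, a) = 71 - 21*z (L(z, a) = -2 + (-21*z + 73) = -2 + (73 - 21*z) = 71 - 21*z)
95812 - (-451146)/L(K(-14, D(4)), -218) = 95812 - (-451146)/(71 - 21*(-20)) = 95812 - (-451146)/(71 + 420) = 95812 - (-451146)/491 = 95812 - 1*(-451146/491) = 95812 + 451146/491 = 47494838/491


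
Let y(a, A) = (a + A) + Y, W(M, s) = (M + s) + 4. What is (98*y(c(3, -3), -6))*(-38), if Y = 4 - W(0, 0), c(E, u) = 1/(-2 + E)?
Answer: 18620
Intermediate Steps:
W(M, s) = 4 + M + s
Y = 0 (Y = 4 - (4 + 0 + 0) = 4 - 1*4 = 4 - 4 = 0)
y(a, A) = A + a (y(a, A) = (a + A) + 0 = (A + a) + 0 = A + a)
(98*y(c(3, -3), -6))*(-38) = (98*(-6 + 1/(-2 + 3)))*(-38) = (98*(-6 + 1/1))*(-38) = (98*(-6 + 1))*(-38) = (98*(-5))*(-38) = -490*(-38) = 18620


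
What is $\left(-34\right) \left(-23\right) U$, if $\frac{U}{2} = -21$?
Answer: $-32844$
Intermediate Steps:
$U = -42$ ($U = 2 \left(-21\right) = -42$)
$\left(-34\right) \left(-23\right) U = \left(-34\right) \left(-23\right) \left(-42\right) = 782 \left(-42\right) = -32844$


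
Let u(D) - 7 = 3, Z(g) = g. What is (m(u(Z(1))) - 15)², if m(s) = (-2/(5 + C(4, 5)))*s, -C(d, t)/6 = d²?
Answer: 1809025/8281 ≈ 218.45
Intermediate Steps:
u(D) = 10 (u(D) = 7 + 3 = 10)
C(d, t) = -6*d²
m(s) = 2*s/91 (m(s) = (-2/(5 - 6*4²))*s = (-2/(5 - 6*16))*s = (-2/(5 - 96))*s = (-2/(-91))*s = (-2*(-1/91))*s = 2*s/91)
(m(u(Z(1))) - 15)² = ((2/91)*10 - 15)² = (20/91 - 15)² = (-1345/91)² = 1809025/8281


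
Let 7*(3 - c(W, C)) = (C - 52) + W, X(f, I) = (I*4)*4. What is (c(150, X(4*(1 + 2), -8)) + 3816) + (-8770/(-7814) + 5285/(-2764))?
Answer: 288952546839/75592636 ≈ 3822.5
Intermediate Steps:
X(f, I) = 16*I (X(f, I) = (4*I)*4 = 16*I)
c(W, C) = 73/7 - C/7 - W/7 (c(W, C) = 3 - ((C - 52) + W)/7 = 3 - ((-52 + C) + W)/7 = 3 - (-52 + C + W)/7 = 3 + (52/7 - C/7 - W/7) = 73/7 - C/7 - W/7)
(c(150, X(4*(1 + 2), -8)) + 3816) + (-8770/(-7814) + 5285/(-2764)) = ((73/7 - 16*(-8)/7 - 1/7*150) + 3816) + (-8770/(-7814) + 5285/(-2764)) = ((73/7 - 1/7*(-128) - 150/7) + 3816) + (-8770*(-1/7814) + 5285*(-1/2764)) = ((73/7 + 128/7 - 150/7) + 3816) + (4385/3907 - 5285/2764) = (51/7 + 3816) - 8528355/10798948 = 26763/7 - 8528355/10798948 = 288952546839/75592636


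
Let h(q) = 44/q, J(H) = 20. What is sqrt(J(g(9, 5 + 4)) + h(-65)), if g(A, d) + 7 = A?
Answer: 2*sqrt(20410)/65 ≈ 4.3958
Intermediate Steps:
g(A, d) = -7 + A
sqrt(J(g(9, 5 + 4)) + h(-65)) = sqrt(20 + 44/(-65)) = sqrt(20 + 44*(-1/65)) = sqrt(20 - 44/65) = sqrt(1256/65) = 2*sqrt(20410)/65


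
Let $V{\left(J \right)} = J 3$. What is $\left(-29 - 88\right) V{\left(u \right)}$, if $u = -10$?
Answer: $3510$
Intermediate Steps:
$V{\left(J \right)} = 3 J$
$\left(-29 - 88\right) V{\left(u \right)} = \left(-29 - 88\right) 3 \left(-10\right) = \left(-117\right) \left(-30\right) = 3510$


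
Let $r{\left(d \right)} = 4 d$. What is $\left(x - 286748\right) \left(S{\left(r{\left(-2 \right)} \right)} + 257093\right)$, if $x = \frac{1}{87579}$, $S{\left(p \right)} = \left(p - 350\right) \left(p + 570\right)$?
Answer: $- \frac{1403747123477627}{87579} \approx -1.6028 \cdot 10^{10}$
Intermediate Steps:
$S{\left(p \right)} = \left(-350 + p\right) \left(570 + p\right)$
$x = \frac{1}{87579} \approx 1.1418 \cdot 10^{-5}$
$\left(x - 286748\right) \left(S{\left(r{\left(-2 \right)} \right)} + 257093\right) = \left(\frac{1}{87579} - 286748\right) \left(\left(-199500 + \left(4 \left(-2\right)\right)^{2} + 220 \cdot 4 \left(-2\right)\right) + 257093\right) = - \frac{25113103091 \left(\left(-199500 + \left(-8\right)^{2} + 220 \left(-8\right)\right) + 257093\right)}{87579} = - \frac{25113103091 \left(\left(-199500 + 64 - 1760\right) + 257093\right)}{87579} = - \frac{25113103091 \left(-201196 + 257093\right)}{87579} = \left(- \frac{25113103091}{87579}\right) 55897 = - \frac{1403747123477627}{87579}$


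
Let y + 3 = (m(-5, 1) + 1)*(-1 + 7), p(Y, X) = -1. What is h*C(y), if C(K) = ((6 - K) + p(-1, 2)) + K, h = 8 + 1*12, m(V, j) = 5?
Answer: 100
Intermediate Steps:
y = 33 (y = -3 + (5 + 1)*(-1 + 7) = -3 + 6*6 = -3 + 36 = 33)
h = 20 (h = 8 + 12 = 20)
C(K) = 5 (C(K) = ((6 - K) - 1) + K = (5 - K) + K = 5)
h*C(y) = 20*5 = 100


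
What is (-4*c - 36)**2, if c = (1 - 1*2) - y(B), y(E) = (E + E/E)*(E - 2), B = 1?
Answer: 1600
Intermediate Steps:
y(E) = (1 + E)*(-2 + E) (y(E) = (E + 1)*(-2 + E) = (1 + E)*(-2 + E))
c = 1 (c = (1 - 1*2) - (-2 + 1**2 - 1*1) = (1 - 2) - (-2 + 1 - 1) = -1 - 1*(-2) = -1 + 2 = 1)
(-4*c - 36)**2 = (-4*1 - 36)**2 = (-4 - 36)**2 = (-40)**2 = 1600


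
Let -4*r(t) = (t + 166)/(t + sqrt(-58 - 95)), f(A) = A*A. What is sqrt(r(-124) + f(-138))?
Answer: sqrt(19044 + 21/(2*(124 - 3*I*sqrt(17)))) ≈ 138.0 + 0.e-5*I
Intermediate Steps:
f(A) = A**2
r(t) = -(166 + t)/(4*(t + 3*I*sqrt(17))) (r(t) = -(t + 166)/(4*(t + sqrt(-58 - 95))) = -(166 + t)/(4*(t + sqrt(-153))) = -(166 + t)/(4*(t + 3*I*sqrt(17))))
sqrt(r(-124) + f(-138)) = sqrt((-166 - 1*(-124))/(4*(-124 + 3*I*sqrt(17))) + (-138)**2) = sqrt((-166 + 124)/(4*(-124 + 3*I*sqrt(17))) + 19044) = sqrt((1/4)*(-42)/(-124 + 3*I*sqrt(17)) + 19044) = sqrt(-21/(2*(-124 + 3*I*sqrt(17))) + 19044) = sqrt(19044 - 21/(2*(-124 + 3*I*sqrt(17))))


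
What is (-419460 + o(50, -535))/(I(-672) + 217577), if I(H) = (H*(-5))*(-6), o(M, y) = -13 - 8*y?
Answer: -415193/197417 ≈ -2.1031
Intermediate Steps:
I(H) = 30*H (I(H) = -5*H*(-6) = 30*H)
(-419460 + o(50, -535))/(I(-672) + 217577) = (-419460 + (-13 - 8*(-535)))/(30*(-672) + 217577) = (-419460 + (-13 + 4280))/(-20160 + 217577) = (-419460 + 4267)/197417 = -415193*1/197417 = -415193/197417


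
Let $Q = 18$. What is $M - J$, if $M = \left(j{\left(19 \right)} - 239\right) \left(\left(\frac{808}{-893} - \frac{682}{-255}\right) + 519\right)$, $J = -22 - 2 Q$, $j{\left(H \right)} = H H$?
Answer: $\frac{14480830132}{227715} \approx 63592.0$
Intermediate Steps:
$j{\left(H \right)} = H^{2}$
$J = -58$ ($J = -22 - 36 = -58$)
$M = \frac{14467622662}{227715}$ ($M = \left(19^{2} - 239\right) \left(\left(\frac{808}{-893} - \frac{682}{-255}\right) + 519\right) = \left(361 - 239\right) \left(\left(808 \left(- \frac{1}{893}\right) - - \frac{682}{255}\right) + 519\right) = 122 \left(\left(- \frac{808}{893} + \frac{682}{255}\right) + 519\right) = 122 \left(\frac{402986}{227715} + 519\right) = 122 \cdot \frac{118587071}{227715} = \frac{14467622662}{227715} \approx 63534.0$)
$M - J = \frac{14467622662}{227715} - -58 = \frac{14467622662}{227715} + 58 = \frac{14480830132}{227715}$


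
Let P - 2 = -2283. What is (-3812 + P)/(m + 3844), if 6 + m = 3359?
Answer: -2031/2399 ≈ -0.84660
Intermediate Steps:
m = 3353 (m = -6 + 3359 = 3353)
P = -2281 (P = 2 - 2283 = -2281)
(-3812 + P)/(m + 3844) = (-3812 - 2281)/(3353 + 3844) = -6093/7197 = -6093*1/7197 = -2031/2399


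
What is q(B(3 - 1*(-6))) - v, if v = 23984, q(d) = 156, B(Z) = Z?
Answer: -23828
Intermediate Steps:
q(B(3 - 1*(-6))) - v = 156 - 1*23984 = 156 - 23984 = -23828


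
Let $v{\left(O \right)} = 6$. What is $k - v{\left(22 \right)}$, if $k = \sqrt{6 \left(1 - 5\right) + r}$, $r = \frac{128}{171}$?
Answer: $-6 + \frac{2 i \sqrt{18886}}{57} \approx -6.0 + 4.822 i$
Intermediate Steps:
$r = \frac{128}{171}$ ($r = 128 \cdot \frac{1}{171} = \frac{128}{171} \approx 0.74854$)
$k = \frac{2 i \sqrt{18886}}{57}$ ($k = \sqrt{6 \left(1 - 5\right) + \frac{128}{171}} = \sqrt{6 \left(-4\right) + \frac{128}{171}} = \sqrt{-24 + \frac{128}{171}} = \sqrt{- \frac{3976}{171}} = \frac{2 i \sqrt{18886}}{57} \approx 4.822 i$)
$k - v{\left(22 \right)} = \frac{2 i \sqrt{18886}}{57} - 6 = -6 + \frac{2 i \sqrt{18886}}{57}$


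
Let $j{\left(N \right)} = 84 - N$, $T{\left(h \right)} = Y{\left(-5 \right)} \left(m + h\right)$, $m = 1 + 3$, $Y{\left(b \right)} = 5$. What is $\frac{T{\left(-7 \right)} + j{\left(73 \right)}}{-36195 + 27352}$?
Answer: $\frac{4}{8843} \approx 0.00045233$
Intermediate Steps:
$m = 4$
$T{\left(h \right)} = 20 + 5 h$ ($T{\left(h \right)} = 5 \left(4 + h\right) = 20 + 5 h$)
$\frac{T{\left(-7 \right)} + j{\left(73 \right)}}{-36195 + 27352} = \frac{\left(20 + 5 \left(-7\right)\right) + \left(84 - 73\right)}{-36195 + 27352} = \frac{\left(20 - 35\right) + \left(84 - 73\right)}{-8843} = \left(-15 + 11\right) \left(- \frac{1}{8843}\right) = \left(-4\right) \left(- \frac{1}{8843}\right) = \frac{4}{8843}$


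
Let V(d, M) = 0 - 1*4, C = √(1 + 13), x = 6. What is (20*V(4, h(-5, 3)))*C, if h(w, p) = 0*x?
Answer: -80*√14 ≈ -299.33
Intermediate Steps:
h(w, p) = 0 (h(w, p) = 0*6 = 0)
C = √14 ≈ 3.7417
V(d, M) = -4 (V(d, M) = 0 - 4 = -4)
(20*V(4, h(-5, 3)))*C = (20*(-4))*√14 = -80*√14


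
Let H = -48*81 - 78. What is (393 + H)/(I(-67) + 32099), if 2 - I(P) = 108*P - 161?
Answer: -1191/13166 ≈ -0.090460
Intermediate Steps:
I(P) = 163 - 108*P (I(P) = 2 - (108*P - 161) = 2 - (-161 + 108*P) = 2 + (161 - 108*P) = 163 - 108*P)
H = -3966 (H = -3888 - 78 = -3966)
(393 + H)/(I(-67) + 32099) = (393 - 3966)/((163 - 108*(-67)) + 32099) = -3573/((163 + 7236) + 32099) = -3573/(7399 + 32099) = -3573/39498 = -3573*1/39498 = -1191/13166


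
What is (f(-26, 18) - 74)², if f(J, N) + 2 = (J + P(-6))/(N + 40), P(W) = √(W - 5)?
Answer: (4434 - I*√11)²/3364 ≈ 5844.3 - 8.7431*I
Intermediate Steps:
P(W) = √(-5 + W)
f(J, N) = -2 + (J + I*√11)/(40 + N) (f(J, N) = -2 + (J + √(-5 - 6))/(N + 40) = -2 + (J + √(-11))/(40 + N) = -2 + (J + I*√11)/(40 + N))
(f(-26, 18) - 74)² = ((-80 - 26 - 2*18 + I*√11)/(40 + 18) - 74)² = ((-80 - 26 - 36 + I*√11)/58 - 74)² = ((-142 + I*√11)/58 - 74)² = ((-71/29 + I*√11/58) - 74)² = (-2217/29 + I*√11/58)²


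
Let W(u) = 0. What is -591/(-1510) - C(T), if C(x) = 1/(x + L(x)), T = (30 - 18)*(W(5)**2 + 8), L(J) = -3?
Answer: 53453/140430 ≈ 0.38064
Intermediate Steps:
T = 96 (T = (30 - 18)*(0**2 + 8) = 12*(0 + 8) = 12*8 = 96)
C(x) = 1/(-3 + x) (C(x) = 1/(x - 3) = 1/(-3 + x))
-591/(-1510) - C(T) = -591/(-1510) - 1/(-3 + 96) = -591*(-1/1510) - 1/93 = 591/1510 - 1*1/93 = 591/1510 - 1/93 = 53453/140430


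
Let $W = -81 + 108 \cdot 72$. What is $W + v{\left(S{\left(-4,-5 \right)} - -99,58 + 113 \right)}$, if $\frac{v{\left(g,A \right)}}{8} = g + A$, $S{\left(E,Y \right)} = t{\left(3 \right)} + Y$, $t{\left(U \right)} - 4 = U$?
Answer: $9871$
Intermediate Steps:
$t{\left(U \right)} = 4 + U$
$S{\left(E,Y \right)} = 7 + Y$ ($S{\left(E,Y \right)} = \left(4 + 3\right) + Y = 7 + Y$)
$W = 7695$ ($W = -81 + 7776 = 7695$)
$v{\left(g,A \right)} = 8 A + 8 g$ ($v{\left(g,A \right)} = 8 \left(g + A\right) = 8 \left(A + g\right) = 8 A + 8 g$)
$W + v{\left(S{\left(-4,-5 \right)} - -99,58 + 113 \right)} = 7695 + \left(8 \left(58 + 113\right) + 8 \left(\left(7 - 5\right) - -99\right)\right) = 7695 + \left(8 \cdot 171 + 8 \left(2 + 99\right)\right) = 7695 + \left(1368 + 8 \cdot 101\right) = 7695 + \left(1368 + 808\right) = 7695 + 2176 = 9871$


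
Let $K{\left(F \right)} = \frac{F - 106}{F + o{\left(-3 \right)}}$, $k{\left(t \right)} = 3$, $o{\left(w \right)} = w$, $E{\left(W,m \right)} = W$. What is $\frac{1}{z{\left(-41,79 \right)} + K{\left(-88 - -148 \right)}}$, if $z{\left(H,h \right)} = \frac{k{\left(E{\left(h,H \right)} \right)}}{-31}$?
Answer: $- \frac{1767}{1597} \approx -1.1064$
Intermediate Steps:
$z{\left(H,h \right)} = - \frac{3}{31}$ ($z{\left(H,h \right)} = \frac{3}{-31} = 3 \left(- \frac{1}{31}\right) = - \frac{3}{31}$)
$K{\left(F \right)} = \frac{-106 + F}{-3 + F}$ ($K{\left(F \right)} = \frac{F - 106}{F - 3} = \frac{-106 + F}{-3 + F}$)
$\frac{1}{z{\left(-41,79 \right)} + K{\left(-88 - -148 \right)}} = \frac{1}{- \frac{3}{31} + \frac{-106 - -60}{-3 - -60}} = \frac{1}{- \frac{3}{31} + \frac{-106 + \left(-88 + 148\right)}{-3 + \left(-88 + 148\right)}} = \frac{1}{- \frac{3}{31} + \frac{-106 + 60}{-3 + 60}} = \frac{1}{- \frac{3}{31} + \frac{1}{57} \left(-46\right)} = \frac{1}{- \frac{3}{31} - \frac{46}{57}} = \frac{1}{- \frac{1597}{1767}} = - \frac{1767}{1597}$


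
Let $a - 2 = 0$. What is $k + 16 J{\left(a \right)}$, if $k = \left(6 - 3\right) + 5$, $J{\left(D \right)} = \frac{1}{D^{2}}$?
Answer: $12$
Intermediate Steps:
$a = 2$ ($a = 2 + 0 = 2$)
$J{\left(D \right)} = \frac{1}{D^{2}}$
$k = 8$ ($k = 3 + 5 = 8$)
$k + 16 J{\left(a \right)} = 8 + \frac{16}{4} = 8 + 16 \cdot \frac{1}{4} = 8 + 4 = 12$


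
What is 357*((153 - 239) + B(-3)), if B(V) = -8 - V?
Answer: -32487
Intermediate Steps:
357*((153 - 239) + B(-3)) = 357*((153 - 239) + (-8 - 1*(-3))) = 357*(-86 + (-8 + 3)) = 357*(-86 - 5) = 357*(-91) = -32487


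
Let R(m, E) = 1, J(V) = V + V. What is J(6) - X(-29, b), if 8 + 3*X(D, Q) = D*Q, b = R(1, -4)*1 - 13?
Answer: -304/3 ≈ -101.33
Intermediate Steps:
J(V) = 2*V
b = -12 (b = 1*1 - 13 = 1 - 13 = -12)
X(D, Q) = -8/3 + D*Q/3 (X(D, Q) = -8/3 + (D*Q)/3 = -8/3 + D*Q/3)
J(6) - X(-29, b) = 2*6 - (-8/3 + (⅓)*(-29)*(-12)) = 12 - (-8/3 + 116) = 12 - 1*340/3 = 12 - 340/3 = -304/3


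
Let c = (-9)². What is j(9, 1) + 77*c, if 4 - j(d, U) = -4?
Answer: 6245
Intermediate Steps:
j(d, U) = 8 (j(d, U) = 4 - 1*(-4) = 4 + 4 = 8)
c = 81
j(9, 1) + 77*c = 8 + 77*81 = 8 + 6237 = 6245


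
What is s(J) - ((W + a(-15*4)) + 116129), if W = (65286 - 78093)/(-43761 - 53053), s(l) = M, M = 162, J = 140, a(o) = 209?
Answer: -11247476071/96814 ≈ -1.1618e+5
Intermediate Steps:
s(l) = 162
W = 12807/96814 (W = -12807/(-96814) = -12807*(-1/96814) = 12807/96814 ≈ 0.13228)
s(J) - ((W + a(-15*4)) + 116129) = 162 - ((12807/96814 + 209) + 116129) = 162 - (20246933/96814 + 116129) = 162 - 1*11263159939/96814 = 162 - 11263159939/96814 = -11247476071/96814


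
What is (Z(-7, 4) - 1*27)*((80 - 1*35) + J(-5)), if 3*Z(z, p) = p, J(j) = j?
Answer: -3080/3 ≈ -1026.7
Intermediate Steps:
Z(z, p) = p/3
(Z(-7, 4) - 1*27)*((80 - 1*35) + J(-5)) = ((⅓)*4 - 1*27)*((80 - 1*35) - 5) = (4/3 - 27)*((80 - 35) - 5) = -77*(45 - 5)/3 = -77/3*40 = -3080/3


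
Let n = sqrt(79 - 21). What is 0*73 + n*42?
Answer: 42*sqrt(58) ≈ 319.86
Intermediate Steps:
n = sqrt(58) ≈ 7.6158
0*73 + n*42 = 0*73 + sqrt(58)*42 = 0 + 42*sqrt(58) = 42*sqrt(58)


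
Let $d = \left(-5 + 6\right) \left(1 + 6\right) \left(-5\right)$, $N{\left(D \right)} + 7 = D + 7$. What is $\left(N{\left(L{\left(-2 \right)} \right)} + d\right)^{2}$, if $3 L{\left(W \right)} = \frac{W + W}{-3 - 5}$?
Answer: $\frac{43681}{36} \approx 1213.4$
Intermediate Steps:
$L{\left(W \right)} = - \frac{W}{12}$ ($L{\left(W \right)} = \frac{\left(W + W\right) \frac{1}{-3 - 5}}{3} = \frac{2 W \frac{1}{-8}}{3} = \frac{2 W \left(- \frac{1}{8}\right)}{3} = \frac{\left(- \frac{1}{4}\right) W}{3} = - \frac{W}{12}$)
$N{\left(D \right)} = D$ ($N{\left(D \right)} = -7 + \left(D + 7\right) = -7 + \left(7 + D\right) = D$)
$d = -35$ ($d = 1 \cdot 7 \left(-5\right) = 7 \left(-5\right) = -35$)
$\left(N{\left(L{\left(-2 \right)} \right)} + d\right)^{2} = \left(\left(- \frac{1}{12}\right) \left(-2\right) - 35\right)^{2} = \left(\frac{1}{6} - 35\right)^{2} = \left(- \frac{209}{6}\right)^{2} = \frac{43681}{36}$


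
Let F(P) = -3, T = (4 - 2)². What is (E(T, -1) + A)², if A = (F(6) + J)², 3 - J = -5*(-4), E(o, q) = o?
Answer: 163216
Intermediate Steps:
T = 4 (T = 2² = 4)
J = -17 (J = 3 - (-5)*(-4) = 3 - 1*20 = 3 - 20 = -17)
A = 400 (A = (-3 - 17)² = (-20)² = 400)
(E(T, -1) + A)² = (4 + 400)² = 404² = 163216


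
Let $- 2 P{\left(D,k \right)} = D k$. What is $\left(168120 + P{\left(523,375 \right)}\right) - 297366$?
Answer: $- \frac{454617}{2} \approx -2.2731 \cdot 10^{5}$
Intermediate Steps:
$P{\left(D,k \right)} = - \frac{D k}{2}$
$\left(168120 + P{\left(523,375 \right)}\right) - 297366 = \left(168120 - \frac{523}{2} \cdot 375\right) - 297366 = \left(168120 - \frac{196125}{2}\right) - 297366 = \frac{140115}{2} - 297366 = - \frac{454617}{2}$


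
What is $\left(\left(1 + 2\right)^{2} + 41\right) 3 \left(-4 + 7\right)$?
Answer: $450$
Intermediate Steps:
$\left(\left(1 + 2\right)^{2} + 41\right) 3 \left(-4 + 7\right) = \left(3^{2} + 41\right) 3 \cdot 3 = \left(9 + 41\right) 9 = 50 \cdot 9 = 450$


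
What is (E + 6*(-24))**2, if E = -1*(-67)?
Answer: 5929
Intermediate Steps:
E = 67
(E + 6*(-24))**2 = (67 + 6*(-24))**2 = (67 - 144)**2 = (-77)**2 = 5929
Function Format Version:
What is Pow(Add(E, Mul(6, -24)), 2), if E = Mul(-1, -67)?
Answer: 5929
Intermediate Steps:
E = 67
Pow(Add(E, Mul(6, -24)), 2) = Pow(Add(67, Mul(6, -24)), 2) = Pow(Add(67, -144), 2) = Pow(-77, 2) = 5929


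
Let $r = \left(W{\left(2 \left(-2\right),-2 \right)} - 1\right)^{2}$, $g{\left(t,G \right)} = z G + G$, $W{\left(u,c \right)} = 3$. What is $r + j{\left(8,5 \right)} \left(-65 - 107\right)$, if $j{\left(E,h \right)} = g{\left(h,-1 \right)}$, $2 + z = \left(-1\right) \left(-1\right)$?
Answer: $4$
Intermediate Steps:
$z = -1$ ($z = -2 - -1 = -2 + 1 = -1$)
$g{\left(t,G \right)} = 0$ ($g{\left(t,G \right)} = - G + G = 0$)
$r = 4$ ($r = \left(3 - 1\right)^{2} = 2^{2} = 4$)
$j{\left(E,h \right)} = 0$
$r + j{\left(8,5 \right)} \left(-65 - 107\right) = 4 + 0 \left(-65 - 107\right) = 4 + 0 \left(-172\right) = 4 + 0 = 4$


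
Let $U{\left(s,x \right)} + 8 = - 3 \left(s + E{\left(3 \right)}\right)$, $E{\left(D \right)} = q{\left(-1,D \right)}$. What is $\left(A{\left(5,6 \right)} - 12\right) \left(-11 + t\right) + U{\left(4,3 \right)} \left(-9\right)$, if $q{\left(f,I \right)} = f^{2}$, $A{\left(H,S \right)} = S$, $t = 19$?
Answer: $159$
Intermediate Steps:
$E{\left(D \right)} = 1$ ($E{\left(D \right)} = \left(-1\right)^{2} = 1$)
$U{\left(s,x \right)} = -11 - 3 s$ ($U{\left(s,x \right)} = -8 - 3 \left(s + 1\right) = -8 - 3 \left(1 + s\right) = -8 - \left(3 + 3 s\right) = -11 - 3 s$)
$\left(A{\left(5,6 \right)} - 12\right) \left(-11 + t\right) + U{\left(4,3 \right)} \left(-9\right) = \left(6 - 12\right) \left(-11 + 19\right) + \left(-11 - 12\right) \left(-9\right) = \left(-6\right) 8 + \left(-11 - 12\right) \left(-9\right) = -48 - -207 = -48 + 207 = 159$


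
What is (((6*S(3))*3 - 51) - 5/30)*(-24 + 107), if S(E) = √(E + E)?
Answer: -25481/6 + 1494*√6 ≈ -587.30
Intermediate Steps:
S(E) = √2*√E (S(E) = √(2*E) = √2*√E)
(((6*S(3))*3 - 51) - 5/30)*(-24 + 107) = (((6*(√2*√3))*3 - 51) - 5/30)*(-24 + 107) = (((6*√6)*3 - 51) - 5*1/30)*83 = ((18*√6 - 51) - ⅙)*83 = ((-51 + 18*√6) - ⅙)*83 = (-307/6 + 18*√6)*83 = -25481/6 + 1494*√6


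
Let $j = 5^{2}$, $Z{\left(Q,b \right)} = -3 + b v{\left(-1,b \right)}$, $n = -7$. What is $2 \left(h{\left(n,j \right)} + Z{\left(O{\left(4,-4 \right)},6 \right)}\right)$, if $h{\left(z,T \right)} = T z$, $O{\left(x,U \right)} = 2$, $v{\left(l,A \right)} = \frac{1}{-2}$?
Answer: $-362$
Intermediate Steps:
$v{\left(l,A \right)} = - \frac{1}{2}$
$Z{\left(Q,b \right)} = -3 - \frac{b}{2}$ ($Z{\left(Q,b \right)} = -3 + b \left(- \frac{1}{2}\right) = -3 - \frac{b}{2}$)
$j = 25$
$2 \left(h{\left(n,j \right)} + Z{\left(O{\left(4,-4 \right)},6 \right)}\right) = 2 \left(25 \left(-7\right) - 6\right) = 2 \left(-175 - 6\right) = 2 \left(-181\right) = -362$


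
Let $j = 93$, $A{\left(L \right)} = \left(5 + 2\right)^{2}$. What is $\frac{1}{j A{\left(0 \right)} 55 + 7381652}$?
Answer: $\frac{1}{7632287} \approx 1.3102 \cdot 10^{-7}$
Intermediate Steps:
$A{\left(L \right)} = 49$ ($A{\left(L \right)} = 7^{2} = 49$)
$\frac{1}{j A{\left(0 \right)} 55 + 7381652} = \frac{1}{93 \cdot 49 \cdot 55 + 7381652} = \frac{1}{4557 \cdot 55 + 7381652} = \frac{1}{250635 + 7381652} = \frac{1}{7632287}$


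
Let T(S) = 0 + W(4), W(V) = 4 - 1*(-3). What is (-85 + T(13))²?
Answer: 6084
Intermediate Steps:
W(V) = 7 (W(V) = 4 + 3 = 7)
T(S) = 7 (T(S) = 0 + 7 = 7)
(-85 + T(13))² = (-85 + 7)² = (-78)² = 6084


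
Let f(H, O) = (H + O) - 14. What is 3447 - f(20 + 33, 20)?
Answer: 3388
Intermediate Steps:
f(H, O) = -14 + H + O
3447 - f(20 + 33, 20) = 3447 - (-14 + (20 + 33) + 20) = 3447 - (-14 + 53 + 20) = 3447 - 1*59 = 3447 - 59 = 3388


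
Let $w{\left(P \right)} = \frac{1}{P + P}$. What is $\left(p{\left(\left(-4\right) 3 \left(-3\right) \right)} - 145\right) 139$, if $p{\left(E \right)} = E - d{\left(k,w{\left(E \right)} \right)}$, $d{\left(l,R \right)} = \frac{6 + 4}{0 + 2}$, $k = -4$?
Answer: $-15846$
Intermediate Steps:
$w{\left(P \right)} = \frac{1}{2 P}$
$d{\left(l,R \right)} = 5$ ($d{\left(l,R \right)} = \frac{10}{2} = 10 \cdot \frac{1}{2} = 5$)
$p{\left(E \right)} = -5 + E$ ($p{\left(E \right)} = E - 5 = -5 + E$)
$\left(p{\left(\left(-4\right) 3 \left(-3\right) \right)} - 145\right) 139 = \left(\left(-5 + \left(-4\right) 3 \left(-3\right)\right) - 145\right) 139 = \left(\left(-5 - -36\right) - 145\right) 139 = \left(\left(-5 + 36\right) - 145\right) 139 = \left(31 - 145\right) 139 = \left(-114\right) 139 = -15846$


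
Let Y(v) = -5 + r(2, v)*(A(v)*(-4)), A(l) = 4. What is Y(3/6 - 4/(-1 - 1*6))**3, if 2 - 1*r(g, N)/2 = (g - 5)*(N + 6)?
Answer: -143466352875/343 ≈ -4.1827e+8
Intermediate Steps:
r(g, N) = 4 - 2*(-5 + g)*(6 + N) (r(g, N) = 4 - 2*(g - 5)*(N + 6) = 4 - 2*(-5 + g)*(6 + N))
Y(v) = -645 - 96*v (Y(v) = -5 + (64 - 12*2 + 10*v - 2*v*2)*(4*(-4)) = -5 + (64 - 24 + 10*v - 4*v)*(-16) = -5 + (40 + 6*v)*(-16) = -5 + (-640 - 96*v) = -645 - 96*v)
Y(3/6 - 4/(-1 - 1*6))**3 = (-645 - 96*(3/6 - 4/(-1 - 1*6)))**3 = (-645 - 96*(3*(1/6) - 4/(-1 - 6)))**3 = (-645 - 96*(1/2 - 4/(-7)))**3 = (-645 - 96*(1/2 - 4*(-1/7)))**3 = (-645 - 96*(1/2 + 4/7))**3 = (-645 - 96*15/14)**3 = (-645 - 720/7)**3 = (-5235/7)**3 = -143466352875/343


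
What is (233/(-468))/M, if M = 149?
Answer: -233/69732 ≈ -0.0033414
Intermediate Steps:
(233/(-468))/M = (233/(-468))/149 = (233*(-1/468))*(1/149) = -233/468*1/149 = -233/69732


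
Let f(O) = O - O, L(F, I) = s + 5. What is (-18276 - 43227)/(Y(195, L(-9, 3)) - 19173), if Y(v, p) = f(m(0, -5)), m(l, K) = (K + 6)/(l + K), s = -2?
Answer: 247/77 ≈ 3.2078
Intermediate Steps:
L(F, I) = 3 (L(F, I) = -2 + 5 = 3)
m(l, K) = (6 + K)/(K + l)
f(O) = 0
Y(v, p) = 0
(-18276 - 43227)/(Y(195, L(-9, 3)) - 19173) = (-18276 - 43227)/(0 - 19173) = -61503/(-19173) = -61503*(-1/19173) = 247/77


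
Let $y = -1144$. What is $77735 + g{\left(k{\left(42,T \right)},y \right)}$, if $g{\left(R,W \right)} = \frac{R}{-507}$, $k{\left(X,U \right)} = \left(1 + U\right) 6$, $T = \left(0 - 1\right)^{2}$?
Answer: $\frac{13137211}{169} \approx 77735.0$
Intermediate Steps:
$T = 1$ ($T = \left(-1\right)^{2} = 1$)
$k{\left(X,U \right)} = 6 + 6 U$
$g{\left(R,W \right)} = - \frac{R}{507}$ ($g{\left(R,W \right)} = R \left(- \frac{1}{507}\right) = - \frac{R}{507}$)
$77735 + g{\left(k{\left(42,T \right)},y \right)} = 77735 - \frac{6 + 6 \cdot 1}{507} = 77735 - \frac{6 + 6}{507} = 77735 - \frac{4}{169} = \frac{13137211}{169}$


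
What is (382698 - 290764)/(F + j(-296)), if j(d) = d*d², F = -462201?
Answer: -91934/26396537 ≈ -0.0034828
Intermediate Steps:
j(d) = d³
(382698 - 290764)/(F + j(-296)) = (382698 - 290764)/(-462201 + (-296)³) = 91934/(-462201 - 25934336) = 91934/(-26396537) = 91934*(-1/26396537) = -91934/26396537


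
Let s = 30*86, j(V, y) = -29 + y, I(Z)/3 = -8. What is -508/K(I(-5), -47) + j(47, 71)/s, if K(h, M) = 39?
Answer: -218167/16770 ≈ -13.009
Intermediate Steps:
I(Z) = -24 (I(Z) = 3*(-8) = -24)
s = 2580
-508/K(I(-5), -47) + j(47, 71)/s = -508/39 + (-29 + 71)/2580 = -508*1/39 + 42*(1/2580) = -508/39 + 7/430 = -218167/16770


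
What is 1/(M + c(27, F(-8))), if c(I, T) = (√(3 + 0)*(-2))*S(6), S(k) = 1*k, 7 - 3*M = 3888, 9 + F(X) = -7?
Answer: -11643/15058273 + 108*√3/15058273 ≈ -0.00076077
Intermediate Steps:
F(X) = -16 (F(X) = -9 - 7 = -16)
M = -3881/3 (M = 7/3 - ⅓*3888 = 7/3 - 1296 = -3881/3 ≈ -1293.7)
S(k) = k
c(I, T) = -12*√3 (c(I, T) = (√(3 + 0)*(-2))*6 = (√3*(-2))*6 = -2*√3*6 = -12*√3)
1/(M + c(27, F(-8))) = 1/(-3881/3 - 12*√3)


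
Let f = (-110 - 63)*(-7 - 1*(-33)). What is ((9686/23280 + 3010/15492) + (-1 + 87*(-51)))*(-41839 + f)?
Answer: 3089830818261059/15027240 ≈ 2.0562e+8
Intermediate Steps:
f = -4498 (f = -173*(-7 + 33) = -173*26 = -4498)
((9686/23280 + 3010/15492) + (-1 + 87*(-51)))*(-41839 + f) = ((9686/23280 + 3010/15492) + (-1 + 87*(-51)))*(-41839 - 4498) = ((9686*(1/23280) + 3010*(1/15492)) + (-1 - 4437))*(-46337) = ((4843/11640 + 1505/7746) - 4438)*(-46337) = (9172013/15027240 - 4438)*(-46337) = -66681719107/15027240*(-46337) = 3089830818261059/15027240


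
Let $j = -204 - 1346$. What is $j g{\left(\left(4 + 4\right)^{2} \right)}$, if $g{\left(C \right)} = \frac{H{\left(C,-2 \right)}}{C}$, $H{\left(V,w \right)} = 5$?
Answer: $- \frac{3875}{32} \approx -121.09$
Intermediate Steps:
$j = -1550$
$g{\left(C \right)} = \frac{5}{C}$
$j g{\left(\left(4 + 4\right)^{2} \right)} = - 1550 \frac{5}{\left(4 + 4\right)^{2}} = - 1550 \frac{5}{8^{2}} = - 1550 \cdot \frac{5}{64} = - 1550 \cdot 5 \cdot \frac{1}{64} = \left(-1550\right) \frac{5}{64} = - \frac{3875}{32}$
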